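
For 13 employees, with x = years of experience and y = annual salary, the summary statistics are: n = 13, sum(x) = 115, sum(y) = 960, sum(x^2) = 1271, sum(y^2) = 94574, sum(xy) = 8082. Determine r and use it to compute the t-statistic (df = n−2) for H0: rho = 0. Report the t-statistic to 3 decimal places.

S_xy = nΣxy − ΣxΣy = 13·8082 − 115·960 = 105066 − 110400 = -5334
S_xx = nΣx² − (Σx)² = 13·1271 − 115² = 16523 − 13225 = 3298
S_yy = nΣy² − (Σy)² = 13·94574 − 960² = 1229462 − 921600 = 307862
r = S_xy / √(S_xx·S_yy) = -5334 / √(3298·307862) = -5334 / √1015328876 = -5334 / 31864.2256 = -0.1674
t = r·√(n−2)/√(1−r²) = -0.1674·√11 / √(1−0.028023) = -0.555203 / 0.985889 = -0.563

-0.563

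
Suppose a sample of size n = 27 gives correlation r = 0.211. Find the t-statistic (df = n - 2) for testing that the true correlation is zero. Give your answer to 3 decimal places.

1 − r² = 1 − 0.044521 = 0.955479;  √(1−r²) = 0.977486
√(n−2) = √25 = 5.000000
t = r·√(n−2)/√(1−r²) = 0.211 · 5.000000 / 0.977486 = 1.079

1.079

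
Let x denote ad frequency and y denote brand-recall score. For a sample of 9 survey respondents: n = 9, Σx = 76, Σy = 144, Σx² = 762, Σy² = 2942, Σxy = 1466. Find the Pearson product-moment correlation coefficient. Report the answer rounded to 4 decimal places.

S_xy = nΣxy − ΣxΣy = 9·1466 − 76·144 = 13194 − 10944 = 2250
S_xx = nΣx² − (Σx)² = 9·762 − 76² = 6858 − 5776 = 1082
S_yy = nΣy² − (Σy)² = 9·2942 − 144² = 26478 − 20736 = 5742
r = S_xy / √(S_xx·S_yy) = 2250 / √(1082·5742) = 2250 / √6212844 = 2250 / 2492.5577 = 0.9027

0.9027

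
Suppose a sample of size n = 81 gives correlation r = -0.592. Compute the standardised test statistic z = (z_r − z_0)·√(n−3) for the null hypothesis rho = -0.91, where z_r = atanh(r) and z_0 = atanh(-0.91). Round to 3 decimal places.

Fisher z: atanh(-0.592) = -0.680740, atanh(-0.91) = -1.527524
z = (z_r − z_0)·√(n−3) = (-0.680740 − (-1.527524))·√78 = 0.846784 · 8.831761 = 7.479

7.479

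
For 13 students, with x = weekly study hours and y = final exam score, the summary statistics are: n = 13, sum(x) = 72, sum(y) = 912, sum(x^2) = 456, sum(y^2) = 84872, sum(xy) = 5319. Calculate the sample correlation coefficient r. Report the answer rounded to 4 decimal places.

Numerator: nΣxy − (Σx)(Σy) = 13·5319 − (72)(912) = 3483
Denominator: √[(nΣx²−(Σx)²)(nΣy²−(Σy)²)]
  nΣx²−(Σx)² = 13·456 − 5184 = 744;  nΣy²−(Σy)² = 13·84872 − 831744 = 271592
  √(744·271592) = √202064448 = 14214.9375
r = 3483 / 14214.9375 = 0.2450

0.2450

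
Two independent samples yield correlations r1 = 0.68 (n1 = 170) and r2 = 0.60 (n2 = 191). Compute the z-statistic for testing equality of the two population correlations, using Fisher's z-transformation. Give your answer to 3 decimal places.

1.279

z1 = atanh(0.68) = 0.829114,  z2 = atanh(0.60) = 0.693147
SE = √(1/(n1−3) + 1/(n2−3)) = √(1/167 + 1/188) = √(0.0059880 + 0.0053191) = √0.0113071 = 0.106335
z = (z1 − z2)/SE = (0.829114 − 0.693147) / 0.106335 = 0.135967 / 0.106335 = 1.279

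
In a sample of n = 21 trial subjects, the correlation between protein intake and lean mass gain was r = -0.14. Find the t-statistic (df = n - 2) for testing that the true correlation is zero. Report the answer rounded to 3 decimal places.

-0.616

1 − r² = 1 − 0.0196 = 0.9804;  √(1−r²) = 0.990152
√(n−2) = √19 = 4.358899
t = r·√(n−2)/√(1−r²) = -0.14 · 4.358899 / 0.990152 = -0.616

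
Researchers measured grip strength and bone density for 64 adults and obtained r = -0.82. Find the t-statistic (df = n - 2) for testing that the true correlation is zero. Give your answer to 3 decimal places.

-11.281

t = r·√(n−2) / √(1−r²) with r = -0.82, n = 64
  = -0.82·√62 / √(1 − 0.6724)
  = -0.82·7.874008 / 0.572364
  = -6.456687 / 0.572364 = -11.281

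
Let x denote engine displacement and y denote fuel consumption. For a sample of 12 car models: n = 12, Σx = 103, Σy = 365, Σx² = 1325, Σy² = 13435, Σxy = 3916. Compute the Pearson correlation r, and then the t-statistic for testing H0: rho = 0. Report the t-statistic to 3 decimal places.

S_xy = nΣxy − ΣxΣy = 12·3916 − 103·365 = 46992 − 37595 = 9397
S_xx = nΣx² − (Σx)² = 12·1325 − 103² = 15900 − 10609 = 5291
S_yy = nΣy² − (Σy)² = 12·13435 − 365² = 161220 − 133225 = 27995
r = S_xy / √(S_xx·S_yy) = 9397 / √(5291·27995) = 9397 / √148121545 = 9397 / 12170.5195 = 0.7721
t = r·√(n−2)/√(1−r²) = 0.7721·√10 / √(1−0.596138) = 2.441595 / 0.635501 = 3.842

3.842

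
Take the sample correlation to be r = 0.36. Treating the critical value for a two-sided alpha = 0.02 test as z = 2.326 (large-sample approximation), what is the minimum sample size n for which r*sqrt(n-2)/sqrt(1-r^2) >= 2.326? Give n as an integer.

Need r·√(n−2)/√(1−r²) ≥ 2.326
√(n−2) ≥ 2.326·√(1−0.1296) / 0.36 = 2.326·0.932952 / 0.36 = 6.0279
n−2 ≥ 36.3356  ⇒  n ≥ 38.3356
Smallest integer n = 39

39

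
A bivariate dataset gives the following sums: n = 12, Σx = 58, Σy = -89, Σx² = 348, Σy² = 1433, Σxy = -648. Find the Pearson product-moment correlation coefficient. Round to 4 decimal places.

-0.9525

S_xy = nΣxy − ΣxΣy = 12·(-648) − 58·(-89) = -7776 − (-5162) = -2614
S_xx = nΣx² − (Σx)² = 12·348 − 58² = 4176 − 3364 = 812
S_yy = nΣy² − (Σy)² = 12·1433 − (-89)² = 17196 − 7921 = 9275
r = S_xy / √(S_xx·S_yy) = -2614 / √(812·9275) = -2614 / √7531300 = -2614 / 2744.3214 = -0.9525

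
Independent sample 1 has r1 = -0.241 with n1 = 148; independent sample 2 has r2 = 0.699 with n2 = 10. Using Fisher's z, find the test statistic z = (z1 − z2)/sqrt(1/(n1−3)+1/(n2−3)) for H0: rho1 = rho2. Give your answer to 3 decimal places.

-2.871

z1 = atanh(-0.241) = -0.245836,  z2 = atanh(0.699) = 0.865342
SE = √(1/(n1−3) + 1/(n2−3)) = √(1/145 + 1/7) = √(0.0068966 + 0.1428571) = √0.1497537 = 0.386980
z = (z1 − z2)/SE = (-0.245836 − 0.865342) / 0.386980 = -1.111178 / 0.386980 = -2.871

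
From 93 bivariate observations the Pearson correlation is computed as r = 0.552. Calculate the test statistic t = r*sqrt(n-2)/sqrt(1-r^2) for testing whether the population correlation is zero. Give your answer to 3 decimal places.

6.315

1 − r² = 1 − 0.304704 = 0.695296;  √(1−r²) = 0.833844
√(n−2) = √91 = 9.539392
t = r·√(n−2)/√(1−r²) = 0.552 · 9.539392 / 0.833844 = 6.315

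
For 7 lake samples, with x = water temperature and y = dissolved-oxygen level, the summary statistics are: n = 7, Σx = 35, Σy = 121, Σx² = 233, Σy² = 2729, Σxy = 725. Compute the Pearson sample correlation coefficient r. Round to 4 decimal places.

S_xy = nΣxy − ΣxΣy = 7·725 − 35·121 = 5075 − 4235 = 840
S_xx = nΣx² − (Σx)² = 7·233 − 35² = 1631 − 1225 = 406
S_yy = nΣy² − (Σy)² = 7·2729 − 121² = 19103 − 14641 = 4462
r = S_xy / √(S_xx·S_yy) = 840 / √(406·4462) = 840 / √1811572 = 840 / 1345.9465 = 0.6241

0.6241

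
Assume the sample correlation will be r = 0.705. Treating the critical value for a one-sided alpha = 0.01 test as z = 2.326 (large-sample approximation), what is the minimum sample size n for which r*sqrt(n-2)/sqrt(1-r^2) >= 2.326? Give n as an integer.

r√(n−2)/√(1−r²) ≥ 2.326  ⇔  n−2 ≥ (2.326)²·(1−r²)/r²
(1−r²)/r² = (1−0.497025)/0.497025 = 1.0120
n ≥ 2 + 5.410276·1.0120 = 2 + 5.4752 = 7.4752
⌈7.4752⌉ = 8

8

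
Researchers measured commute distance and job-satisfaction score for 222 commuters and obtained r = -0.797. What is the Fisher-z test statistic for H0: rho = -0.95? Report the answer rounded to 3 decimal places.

Fisher z: atanh(-0.797) = -1.090334, atanh(-0.95) = -1.831781
z = (z_r − z_0)·√(n−3) = (-1.090334 − (-1.831781))·√219 = 0.741447 · 14.798649 = 10.972

10.972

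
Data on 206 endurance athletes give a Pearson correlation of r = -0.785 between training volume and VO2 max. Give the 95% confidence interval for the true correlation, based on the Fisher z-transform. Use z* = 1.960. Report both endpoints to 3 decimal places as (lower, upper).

Fisher z: z_r = atanh(r) = ½·ln((1+(-0.785))/(1−(-0.785))) = -1.058268
SE(z) = 1/√(n−3) = 1/√203 = 0.070186
95% ⇒ z* = 1.960; margin = 1.960·0.070186 = 0.137565
CI on z-scale: (-1.195833, -0.920703)
Back-transform: tanh(-1.195833) = -0.832379, tanh(-0.920703) = -0.726230

(-0.832, -0.726)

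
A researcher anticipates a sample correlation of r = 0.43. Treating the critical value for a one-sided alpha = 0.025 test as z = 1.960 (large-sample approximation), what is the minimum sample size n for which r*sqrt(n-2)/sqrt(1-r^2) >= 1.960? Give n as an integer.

r√(n−2)/√(1−r²) ≥ 1.960  ⇔  n−2 ≥ (1.960)²·(1−r²)/r²
(1−r²)/r² = (1−0.1849)/0.1849 = 4.4083
n ≥ 2 + 3.8416·4.4083 = 2 + 16.9349 = 18.9349
⌈18.9349⌉ = 19

19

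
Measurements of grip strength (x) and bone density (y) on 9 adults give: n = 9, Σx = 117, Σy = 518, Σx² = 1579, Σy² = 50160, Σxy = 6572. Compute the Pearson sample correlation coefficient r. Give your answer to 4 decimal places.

-0.1491

Numerator: nΣxy − (Σx)(Σy) = 9·6572 − (117)(518) = -1458
Denominator: √[(nΣx²−(Σx)²)(nΣy²−(Σy)²)]
  nΣx²−(Σx)² = 9·1579 − 13689 = 522;  nΣy²−(Σy)² = 9·50160 − 268324 = 183116
  √(522·183116) = √95586552 = 9776.8375
r = -1458 / 9776.8375 = -0.1491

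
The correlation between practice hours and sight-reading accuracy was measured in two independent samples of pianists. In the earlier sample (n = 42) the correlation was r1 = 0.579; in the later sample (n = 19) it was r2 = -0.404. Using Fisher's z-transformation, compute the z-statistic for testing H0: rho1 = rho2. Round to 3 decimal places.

3.669

z1 = atanh(0.579) = 0.660957,  z2 = atanh(-0.404) = -0.428420
SE = √(1/(n1−3) + 1/(n2−3)) = √(1/39 + 1/16) = √(0.0256410 + 0.0625000) = √0.0881410 = 0.296885
z = (z1 − z2)/SE = (0.660957 − (-0.428420)) / 0.296885 = 1.089377 / 0.296885 = 3.669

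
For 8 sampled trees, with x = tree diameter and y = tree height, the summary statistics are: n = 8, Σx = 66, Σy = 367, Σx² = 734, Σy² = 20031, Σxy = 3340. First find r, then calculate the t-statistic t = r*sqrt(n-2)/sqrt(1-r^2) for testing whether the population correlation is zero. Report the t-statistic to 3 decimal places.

1.073

Numerator: nΣxy − (Σx)(Σy) = 8·3340 − (66)(367) = 2498
Denominator: √[(nΣx²−(Σx)²)(nΣy²−(Σy)²)]
  nΣx²−(Σx)² = 8·734 − 4356 = 1516;  nΣy²−(Σy)² = 8·20031 − 134689 = 25559
  √(1516·25559) = √38747444 = 6224.7445
r = 2498 / 6224.7445 = 0.4013
t = r·√(n−2)/√(1−r²) = 0.4013·√6 / √(1−0.161042) = 0.982980 / 0.915947 = 1.073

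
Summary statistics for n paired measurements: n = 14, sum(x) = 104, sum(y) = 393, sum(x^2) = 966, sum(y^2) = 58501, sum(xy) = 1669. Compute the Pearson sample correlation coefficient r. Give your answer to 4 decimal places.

Numerator: nΣxy − (Σx)(Σy) = 14·1669 − (104)(393) = -17506
Denominator: √[(nΣx²−(Σx)²)(nΣy²−(Σy)²)]
  nΣx²−(Σx)² = 14·966 − 10816 = 2708;  nΣy²−(Σy)² = 14·58501 − 154449 = 664565
  √(2708·664565) = √1799642020 = 42422.1878
r = -17506 / 42422.1878 = -0.4127

-0.4127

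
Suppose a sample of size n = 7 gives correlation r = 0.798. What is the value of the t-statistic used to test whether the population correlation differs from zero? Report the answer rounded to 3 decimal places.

2.961

1 − r² = 1 − 0.636804 = 0.363196;  √(1−r²) = 0.602657
√(n−2) = √5 = 2.236068
t = r·√(n−2)/√(1−r²) = 0.798 · 2.236068 / 0.602657 = 2.961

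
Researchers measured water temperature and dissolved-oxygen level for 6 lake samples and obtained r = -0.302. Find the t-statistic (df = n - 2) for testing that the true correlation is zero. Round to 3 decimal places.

t = r·√(n−2) / √(1−r²) with r = -0.302, n = 6
  = -0.302·√4 / √(1 − 0.091204)
  = -0.302·2.000000 / 0.953308
  = -0.604000 / 0.953308 = -0.634

-0.634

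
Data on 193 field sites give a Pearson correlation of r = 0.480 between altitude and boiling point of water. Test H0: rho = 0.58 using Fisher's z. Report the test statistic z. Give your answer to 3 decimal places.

-1.923

Fisher z: atanh(0.480) = 0.522984, atanh(0.58) = 0.662463
z = (z_r − z_0)·√(n−3) = (0.522984 − 0.662463)·√190 = -0.139479 · 13.784049 = -1.923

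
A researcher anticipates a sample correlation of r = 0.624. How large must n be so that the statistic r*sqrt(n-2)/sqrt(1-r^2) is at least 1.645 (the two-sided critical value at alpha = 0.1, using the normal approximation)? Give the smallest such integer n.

r√(n−2)/√(1−r²) ≥ 1.645  ⇔  n−2 ≥ (1.645)²·(1−r²)/r²
(1−r²)/r² = (1−0.389376)/0.389376 = 1.5682
n ≥ 2 + 2.706025·1.5682 = 2 + 4.2436 = 6.2436
⌈6.2436⌉ = 7

7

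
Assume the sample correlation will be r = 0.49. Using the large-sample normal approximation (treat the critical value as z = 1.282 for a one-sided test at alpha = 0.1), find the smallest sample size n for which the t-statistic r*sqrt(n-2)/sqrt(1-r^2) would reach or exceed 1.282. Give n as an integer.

r√(n−2)/√(1−r²) ≥ 1.282  ⇔  n−2 ≥ (1.282)²·(1−r²)/r²
(1−r²)/r² = (1−0.2401)/0.2401 = 3.1649
n ≥ 2 + 1.643524·3.1649 = 2 + 5.2016 = 7.2016
⌈7.2016⌉ = 8

8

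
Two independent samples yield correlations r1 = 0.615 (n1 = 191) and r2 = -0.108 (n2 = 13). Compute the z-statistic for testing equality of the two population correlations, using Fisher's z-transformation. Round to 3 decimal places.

Fisher z-transforms: z1 = atanh(0.615) = 0.716923, z2 = atanh(-0.108) = -0.108423; difference d = 0.825346
Var(d) = 1/188 + 1/10 = 0.0053191 + 0.1000000 = 0.1053191
z = d/√Var(d) = 0.825346 / √0.1053191 = 0.825346 / 0.324529 = 2.543

2.543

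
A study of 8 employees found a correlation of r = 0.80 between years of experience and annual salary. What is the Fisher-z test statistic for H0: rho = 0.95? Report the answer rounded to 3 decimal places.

z_r = atanh(0.80) = 1.098612,  z_0 = atanh(0.95) = 1.831781
SE = 1/√(n−3) = 1/√5 = 0.447214
z = (z_r − z_0)/SE = (1.098612 − 1.831781) / 0.447214 = -0.733169 / 0.447214 = -1.639

-1.639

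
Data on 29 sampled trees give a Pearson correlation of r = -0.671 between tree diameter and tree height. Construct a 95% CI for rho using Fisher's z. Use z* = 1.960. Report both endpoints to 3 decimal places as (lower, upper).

(-0.833, -0.404)

Fisher z: z_r = atanh(r) = ½·ln((1+(-0.671))/(1−(-0.671))) = -0.812560
SE(z) = 1/√(n−3) = 1/√26 = 0.196116
95% ⇒ z* = 1.960; margin = 1.960·0.196116 = 0.384387
CI on z-scale: (-1.196947, -0.428173)
Back-transform: tanh(-1.196947) = -0.832721, tanh(-0.428173) = -0.403793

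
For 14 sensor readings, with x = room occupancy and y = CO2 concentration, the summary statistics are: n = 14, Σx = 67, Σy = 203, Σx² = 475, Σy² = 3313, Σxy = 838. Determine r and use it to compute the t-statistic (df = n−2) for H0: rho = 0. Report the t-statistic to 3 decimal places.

Numerator: nΣxy − (Σx)(Σy) = 14·838 − (67)(203) = -1869
Denominator: √[(nΣx²−(Σx)²)(nΣy²−(Σy)²)]
  nΣx²−(Σx)² = 14·475 − 4489 = 2161;  nΣy²−(Σy)² = 14·3313 − 41209 = 5173
  √(2161·5173) = √11178853 = 3343.4792
r = -1869 / 3343.4792 = -0.5590
t = r·√(n−2)/√(1−r²) = -0.5590·√12 / √(1−0.312481) = -1.936433 / 0.829168 = -2.335

-2.335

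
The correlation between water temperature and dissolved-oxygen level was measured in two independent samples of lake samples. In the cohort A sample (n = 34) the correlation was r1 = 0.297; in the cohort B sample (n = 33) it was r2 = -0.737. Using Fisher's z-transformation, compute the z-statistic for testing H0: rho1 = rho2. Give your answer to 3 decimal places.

4.881

Fisher z-transforms: z1 = atanh(0.297) = 0.306226, z2 = atanh(-0.737) = -0.943880; difference d = 1.250106
Var(d) = 1/31 + 1/30 = 0.0322581 + 0.0333333 = 0.0655914
z = d/√Var(d) = 1.250106 / √0.0655914 = 1.250106 / 0.256108 = 4.881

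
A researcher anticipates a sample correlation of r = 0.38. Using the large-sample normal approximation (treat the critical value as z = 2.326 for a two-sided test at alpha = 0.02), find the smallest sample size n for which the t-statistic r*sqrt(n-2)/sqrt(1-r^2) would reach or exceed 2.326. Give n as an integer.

35

Need r·√(n−2)/√(1−r²) ≥ 2.326
√(n−2) ≥ 2.326·√(1−0.1444) / 0.38 = 2.326·0.924986 / 0.38 = 5.6619
n−2 ≥ 32.0571  ⇒  n ≥ 34.0571
Smallest integer n = 35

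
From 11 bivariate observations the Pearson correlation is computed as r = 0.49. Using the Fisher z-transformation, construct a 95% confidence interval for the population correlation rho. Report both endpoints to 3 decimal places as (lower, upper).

(-0.156, 0.842)

Fisher z: z_r = atanh(r) = ½·ln((1+0.49)/(1−0.49)) = 0.536060
SE(z) = 1/√(n−3) = 1/√8 = 0.353553
95% ⇒ z* = 1.960; margin = 1.960·0.353553 = 0.692964
CI on z-scale: (-0.156904, 1.229024)
Back-transform: tanh(-0.156904) = -0.155629, tanh(1.229024) = 0.842296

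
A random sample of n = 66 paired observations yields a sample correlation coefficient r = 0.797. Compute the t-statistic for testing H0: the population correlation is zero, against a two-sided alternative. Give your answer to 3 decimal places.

1 − r² = 1 − 0.635209 = 0.364791;  √(1−r²) = 0.603979
√(n−2) = √64 = 8.000000
t = r·√(n−2)/√(1−r²) = 0.797 · 8.000000 / 0.603979 = 10.557

10.557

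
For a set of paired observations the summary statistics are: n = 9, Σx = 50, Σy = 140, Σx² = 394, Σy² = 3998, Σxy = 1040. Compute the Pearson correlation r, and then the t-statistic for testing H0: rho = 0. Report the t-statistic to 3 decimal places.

S_xy = nΣxy − ΣxΣy = 9·1040 − 50·140 = 9360 − 7000 = 2360
S_xx = nΣx² − (Σx)² = 9·394 − 50² = 3546 − 2500 = 1046
S_yy = nΣy² − (Σy)² = 9·3998 − 140² = 35982 − 19600 = 16382
r = S_xy / √(S_xx·S_yy) = 2360 / √(1046·16382) = 2360 / √17135572 = 2360 / 4139.5135 = 0.5701
t = r·√(n−2)/√(1−r²) = 0.5701·√7 / √(1−0.325014) = 1.508343 / 0.821575 = 1.836

1.836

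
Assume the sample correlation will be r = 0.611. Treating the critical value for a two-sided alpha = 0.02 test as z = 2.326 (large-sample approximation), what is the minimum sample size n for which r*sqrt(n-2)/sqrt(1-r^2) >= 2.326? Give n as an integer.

12

r√(n−2)/√(1−r²) ≥ 2.326  ⇔  n−2 ≥ (2.326)²·(1−r²)/r²
(1−r²)/r² = (1−0.373321)/0.373321 = 1.6787
n ≥ 2 + 5.410276·1.6787 = 2 + 9.0822 = 11.0822
⌈11.0822⌉ = 12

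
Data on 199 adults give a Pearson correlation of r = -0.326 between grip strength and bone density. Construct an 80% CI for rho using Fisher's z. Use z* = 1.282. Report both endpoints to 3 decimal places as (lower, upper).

(-0.405, -0.242)

z_r = atanh(-0.326) = -0.338346;  SE = 1/√(n−3) = 1/√196 = 0.071429
z-limits: -0.338346 ± 1.282·0.071429 = -0.338346 ± 0.091572 = [-0.429918, -0.246774]
ρ-limits: (tanh -0.429918, tanh -0.246774) = (-0.405, -0.242)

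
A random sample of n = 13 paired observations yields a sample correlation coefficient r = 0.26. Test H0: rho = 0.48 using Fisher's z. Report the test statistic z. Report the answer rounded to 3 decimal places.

-0.812

Fisher z: atanh(0.26) = 0.266108, atanh(0.48) = 0.522984
z = (z_r − z_0)·√(n−3) = (0.266108 − 0.522984)·√10 = -0.256876 · 3.162278 = -0.812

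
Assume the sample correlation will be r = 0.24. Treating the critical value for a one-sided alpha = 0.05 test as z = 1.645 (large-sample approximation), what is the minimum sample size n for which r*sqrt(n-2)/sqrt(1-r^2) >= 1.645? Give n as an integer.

47

r√(n−2)/√(1−r²) ≥ 1.645  ⇔  n−2 ≥ (1.645)²·(1−r²)/r²
(1−r²)/r² = (1−0.0576)/0.0576 = 16.3611
n ≥ 2 + 2.706025·16.3611 = 2 + 44.2735 = 46.2735
⌈46.2735⌉ = 47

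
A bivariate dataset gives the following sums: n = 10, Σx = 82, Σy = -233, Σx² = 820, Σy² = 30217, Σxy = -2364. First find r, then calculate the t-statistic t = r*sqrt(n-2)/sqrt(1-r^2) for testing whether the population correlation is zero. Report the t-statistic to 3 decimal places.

-0.690

Numerator: nΣxy − (Σx)(Σy) = 10·(-2364) − (82)(-233) = -4534
Denominator: √[(nΣx²−(Σx)²)(nΣy²−(Σy)²)]
  nΣx²−(Σx)² = 10·820 − 6724 = 1476;  nΣy²−(Σy)² = 10·30217 − 54289 = 247881
  √(1476·247881) = √365872356 = 19127.7901
r = -4534 / 19127.7901 = -0.2370
t = r·√(n−2)/√(1−r²) = -0.2370·√8 / √(1−0.056169) = -0.670337 / 0.971510 = -0.690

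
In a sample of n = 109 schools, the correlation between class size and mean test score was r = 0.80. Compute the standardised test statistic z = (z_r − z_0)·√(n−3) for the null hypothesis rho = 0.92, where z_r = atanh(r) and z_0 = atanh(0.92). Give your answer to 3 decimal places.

Fisher z: atanh(0.80) = 1.098612, atanh(0.92) = 1.589027
z = (z_r − z_0)·√(n−3) = (1.098612 − 1.589027)·√106 = -0.490415 · 10.295630 = -5.049

-5.049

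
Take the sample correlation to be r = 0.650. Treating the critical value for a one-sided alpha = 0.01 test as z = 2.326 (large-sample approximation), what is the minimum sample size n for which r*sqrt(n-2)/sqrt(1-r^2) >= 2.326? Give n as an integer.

10

Need r·√(n−2)/√(1−r²) ≥ 2.326
√(n−2) ≥ 2.326·√(1−0.422500) / 0.650 = 2.326·0.759934 / 0.650 = 2.7194
n−2 ≥ 7.3951  ⇒  n ≥ 9.3951
Smallest integer n = 10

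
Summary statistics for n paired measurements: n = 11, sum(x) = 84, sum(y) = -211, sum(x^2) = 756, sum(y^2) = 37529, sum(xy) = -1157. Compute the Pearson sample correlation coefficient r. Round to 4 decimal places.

0.2320

Numerator: nΣxy − (Σx)(Σy) = 11·(-1157) − (84)(-211) = 4997
Denominator: √[(nΣx²−(Σx)²)(nΣy²−(Σy)²)]
  nΣx²−(Σx)² = 11·756 − 7056 = 1260;  nΣy²−(Σy)² = 11·37529 − 44521 = 368298
  √(1260·368298) = √464055480 = 21541.9470
r = 4997 / 21541.9470 = 0.2320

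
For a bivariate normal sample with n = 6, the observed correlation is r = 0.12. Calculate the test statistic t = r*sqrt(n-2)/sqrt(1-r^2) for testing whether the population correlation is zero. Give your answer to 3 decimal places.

1 − r² = 1 − 0.0144 = 0.9856;  √(1−r²) = 0.992774
√(n−2) = √4 = 2.000000
t = r·√(n−2)/√(1−r²) = 0.12 · 2.000000 / 0.992774 = 0.242

0.242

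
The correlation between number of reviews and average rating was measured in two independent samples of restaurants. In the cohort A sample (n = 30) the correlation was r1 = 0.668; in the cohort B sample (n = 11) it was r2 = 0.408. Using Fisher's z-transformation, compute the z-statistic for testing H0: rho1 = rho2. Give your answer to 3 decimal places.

Fisher z-transforms: z1 = atanh(0.668) = 0.807123, z2 = atanh(0.408) = 0.433209; difference d = 0.373914
Var(d) = 1/27 + 1/8 = 0.0370370 + 0.1250000 = 0.1620370
z = d/√Var(d) = 0.373914 / √0.1620370 = 0.373914 / 0.402538 = 0.929

0.929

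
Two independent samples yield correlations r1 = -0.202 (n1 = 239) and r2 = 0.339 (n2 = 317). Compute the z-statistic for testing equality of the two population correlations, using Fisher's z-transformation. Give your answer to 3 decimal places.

z1 = atanh(-0.202) = -0.204817,  z2 = atanh(0.339) = 0.352962
SE = √(1/(n1−3) + 1/(n2−3)) = √(1/236 + 1/314) = √(0.0042373 + 0.0031847) = √0.0074220 = 0.086151
z = (z1 − z2)/SE = (-0.204817 − 0.352962) / 0.086151 = -0.557779 / 0.086151 = -6.474

-6.474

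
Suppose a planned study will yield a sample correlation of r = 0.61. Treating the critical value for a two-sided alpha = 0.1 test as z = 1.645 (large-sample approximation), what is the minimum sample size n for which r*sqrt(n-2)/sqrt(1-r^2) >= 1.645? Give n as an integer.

r√(n−2)/√(1−r²) ≥ 1.645  ⇔  n−2 ≥ (1.645)²·(1−r²)/r²
(1−r²)/r² = (1−0.3721)/0.3721 = 1.6874
n ≥ 2 + 2.706025·1.6874 = 2 + 4.5661 = 6.5661
⌈6.5661⌉ = 7

7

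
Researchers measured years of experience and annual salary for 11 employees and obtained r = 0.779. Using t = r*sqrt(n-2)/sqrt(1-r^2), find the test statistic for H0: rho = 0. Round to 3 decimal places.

3.727

1 − r² = 1 − 0.606841 = 0.393159;  √(1−r²) = 0.627024
√(n−2) = √9 = 3.000000
t = r·√(n−2)/√(1−r²) = 0.779 · 3.000000 / 0.627024 = 3.727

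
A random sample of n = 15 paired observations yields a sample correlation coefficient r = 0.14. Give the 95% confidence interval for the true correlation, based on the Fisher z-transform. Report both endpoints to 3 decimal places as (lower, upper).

(-0.401, 0.609)

z_r = atanh(0.14) = 0.140926;  SE = 1/√(n−3) = 1/√12 = 0.288675
z-limits: 0.140926 ± 1.960·0.288675 = 0.140926 ± 0.565803 = [-0.424877, 0.706729]
ρ-limits: (tanh -0.424877, tanh 0.706729) = (-0.401, 0.609)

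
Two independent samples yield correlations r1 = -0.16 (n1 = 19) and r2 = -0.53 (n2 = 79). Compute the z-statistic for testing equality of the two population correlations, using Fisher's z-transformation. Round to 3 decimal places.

1.559

Fisher z-transforms: z1 = atanh(-0.16) = -0.161387, z2 = atanh(-0.53) = -0.590145; difference d = 0.428758
Var(d) = 1/16 + 1/76 = 0.0625000 + 0.0131579 = 0.0756579
z = d/√Var(d) = 0.428758 / √0.0756579 = 0.428758 / 0.275060 = 1.559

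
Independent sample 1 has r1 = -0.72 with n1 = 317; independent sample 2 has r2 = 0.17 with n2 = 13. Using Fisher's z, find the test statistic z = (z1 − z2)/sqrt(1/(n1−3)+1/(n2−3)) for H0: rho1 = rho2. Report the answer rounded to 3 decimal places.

Fisher z-transforms: z1 = atanh(-0.72) = -0.907645, z2 = atanh(0.17) = 0.171667; difference d = -1.079312
Var(d) = 1/314 + 1/10 = 0.0031847 + 0.1000000 = 0.1031847
z = d/√Var(d) = -1.079312 / √0.1031847 = -1.079312 / 0.321224 = -3.360

-3.360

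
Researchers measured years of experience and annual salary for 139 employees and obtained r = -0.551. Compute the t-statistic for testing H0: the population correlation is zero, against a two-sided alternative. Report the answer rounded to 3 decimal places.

t = r·√(n−2) / √(1−r²) with r = -0.551, n = 139
  = -0.551·√137 / √(1 − 0.303601)
  = -0.551·11.704700 / 0.834505
  = -6.449290 / 0.834505 = -7.728

-7.728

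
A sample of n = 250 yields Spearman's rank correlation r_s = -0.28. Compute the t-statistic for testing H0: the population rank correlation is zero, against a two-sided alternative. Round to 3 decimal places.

-4.593

t = r_s·√(n−2) / √(1−r_s²) with r_s = -0.28, n = 250
  = -0.28·√248 / √(1 − 0.0784)
  = -0.28·15.748016 / 0.960000
  = -4.409444 / 0.960000 = -4.593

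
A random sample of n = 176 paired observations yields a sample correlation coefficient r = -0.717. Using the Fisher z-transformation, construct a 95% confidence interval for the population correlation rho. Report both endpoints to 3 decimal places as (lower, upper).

Fisher z: z_r = atanh(r) = ½·ln((1+(-0.717))/(1−(-0.717))) = -0.901443
SE(z) = 1/√(n−3) = 1/√173 = 0.076029
95% ⇒ z* = 1.960; margin = 1.960·0.076029 = 0.149017
CI on z-scale: (-1.050460, -0.752426)
Back-transform: tanh(-1.050460) = -0.781985, tanh(-0.752426) = -0.636594

(-0.782, -0.637)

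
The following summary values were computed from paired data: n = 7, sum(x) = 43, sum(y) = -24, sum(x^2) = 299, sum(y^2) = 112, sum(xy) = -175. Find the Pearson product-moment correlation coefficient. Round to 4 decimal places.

S_xy = nΣxy − ΣxΣy = 7·(-175) − 43·(-24) = -1225 − (-1032) = -193
S_xx = nΣx² − (Σx)² = 7·299 − 43² = 2093 − 1849 = 244
S_yy = nΣy² − (Σy)² = 7·112 − (-24)² = 784 − 576 = 208
r = S_xy / √(S_xx·S_yy) = -193 / √(244·208) = -193 / √50752 = -193 / 225.2820 = -0.8567

-0.8567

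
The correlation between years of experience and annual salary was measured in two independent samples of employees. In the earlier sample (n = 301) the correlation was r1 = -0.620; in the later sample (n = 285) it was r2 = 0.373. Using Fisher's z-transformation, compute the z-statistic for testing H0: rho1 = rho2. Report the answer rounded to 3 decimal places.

-13.444

z1 = atanh(-0.620) = -0.725005,  z2 = atanh(0.373) = 0.391903
SE = √(1/(n1−3) + 1/(n2−3)) = √(1/298 + 1/282) = √(0.0033557 + 0.0035461) = √0.0069018 = 0.083077
z = (z1 − z2)/SE = (-0.725005 − 0.391903) / 0.083077 = -1.116908 / 0.083077 = -13.444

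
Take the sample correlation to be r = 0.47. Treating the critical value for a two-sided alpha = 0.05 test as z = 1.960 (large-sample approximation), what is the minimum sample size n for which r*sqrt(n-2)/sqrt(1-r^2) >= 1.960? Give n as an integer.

16

r√(n−2)/√(1−r²) ≥ 1.960  ⇔  n−2 ≥ (1.960)²·(1−r²)/r²
(1−r²)/r² = (1−0.2209)/0.2209 = 3.5269
n ≥ 2 + 3.8416·3.5269 = 2 + 13.5489 = 15.5489
⌈15.5489⌉ = 16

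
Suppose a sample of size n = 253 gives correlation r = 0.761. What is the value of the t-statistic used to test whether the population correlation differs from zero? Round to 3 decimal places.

18.584

1 − r² = 1 − 0.579121 = 0.420879;  √(1−r²) = 0.648752
√(n−2) = √251 = 15.842980
t = r·√(n−2)/√(1−r²) = 0.761 · 15.842980 / 0.648752 = 18.584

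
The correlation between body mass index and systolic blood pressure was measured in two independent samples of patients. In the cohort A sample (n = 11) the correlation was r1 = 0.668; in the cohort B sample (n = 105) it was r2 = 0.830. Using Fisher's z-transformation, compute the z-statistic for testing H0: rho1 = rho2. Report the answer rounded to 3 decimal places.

z1 = atanh(0.668) = 0.807123,  z2 = atanh(0.830) = 1.188136
SE = √(1/(n1−3) + 1/(n2−3)) = √(1/8 + 1/102) = √(0.1250000 + 0.0098039) = √0.1348039 = 0.367157
z = (z1 − z2)/SE = (0.807123 − 1.188136) / 0.367157 = -0.381013 / 0.367157 = -1.038

-1.038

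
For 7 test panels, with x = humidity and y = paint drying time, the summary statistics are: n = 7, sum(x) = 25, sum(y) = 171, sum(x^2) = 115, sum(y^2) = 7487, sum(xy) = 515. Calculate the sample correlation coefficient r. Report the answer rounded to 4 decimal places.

Numerator: nΣxy − (Σx)(Σy) = 7·515 − (25)(171) = -670
Denominator: √[(nΣx²−(Σx)²)(nΣy²−(Σy)²)]
  nΣx²−(Σx)² = 7·115 − 625 = 180;  nΣy²−(Σy)² = 7·7487 − 29241 = 23168
  √(180·23168) = √4170240 = 2042.1165
r = -670 / 2042.1165 = -0.3281

-0.3281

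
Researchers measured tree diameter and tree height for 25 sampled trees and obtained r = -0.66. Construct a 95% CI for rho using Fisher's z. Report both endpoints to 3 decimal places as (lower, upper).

(-0.837, -0.358)

z_r = atanh(-0.66) = -0.792814;  SE = 1/√(n−3) = 1/√22 = 0.213201
z-limits: -0.792814 ± 1.960·0.213201 = -0.792814 ± 0.417874 = [-1.210688, -0.374940]
ρ-limits: (tanh -1.210688, tanh -0.374940) = (-0.837, -0.358)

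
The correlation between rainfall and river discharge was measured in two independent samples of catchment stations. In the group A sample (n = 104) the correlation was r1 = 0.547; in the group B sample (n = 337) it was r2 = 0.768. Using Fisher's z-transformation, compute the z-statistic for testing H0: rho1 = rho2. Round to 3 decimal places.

-3.534

z1 = atanh(0.547) = 0.614090,  z2 = atanh(0.768) = 1.015433
SE = √(1/(n1−3) + 1/(n2−3)) = √(1/101 + 1/334) = √(0.0099010 + 0.0029940) = √0.0128950 = 0.113556
z = (z1 − z2)/SE = (0.614090 − 1.015433) / 0.113556 = -0.401343 / 0.113556 = -3.534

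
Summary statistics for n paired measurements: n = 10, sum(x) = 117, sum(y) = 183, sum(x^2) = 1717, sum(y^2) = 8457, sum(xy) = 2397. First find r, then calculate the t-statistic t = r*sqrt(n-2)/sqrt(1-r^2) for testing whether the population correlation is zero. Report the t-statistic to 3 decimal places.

Numerator: nΣxy − (Σx)(Σy) = 10·2397 − (117)(183) = 2559
Denominator: √[(nΣx²−(Σx)²)(nΣy²−(Σy)²)]
  nΣx²−(Σx)² = 10·1717 − 13689 = 3481;  nΣy²−(Σy)² = 10·8457 − 33489 = 51081
  √(3481·51081) = √177812961 = 13334.6526
r = 2559 / 13334.6526 = 0.1919
t = r·√(n−2)/√(1−r²) = 0.1919·√8 / √(1−0.036826) = 0.542775 / 0.981414 = 0.553

0.553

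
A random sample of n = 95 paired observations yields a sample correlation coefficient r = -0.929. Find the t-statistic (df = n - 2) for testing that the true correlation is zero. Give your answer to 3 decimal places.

1 − r² = 1 − 0.863041 = 0.136959;  √(1−r²) = 0.370080
√(n−2) = √93 = 9.643651
t = r·√(n−2)/√(1−r²) = -0.929 · 9.643651 / 0.370080 = -24.208

-24.208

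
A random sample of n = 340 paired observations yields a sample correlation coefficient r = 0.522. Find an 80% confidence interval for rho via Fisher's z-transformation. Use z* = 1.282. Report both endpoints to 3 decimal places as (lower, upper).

Fisher z: z_r = atanh(r) = ½·ln((1+0.522)/(1−0.522)) = 0.579085
SE(z) = 1/√(n−3) = 1/√337 = 0.054473
80% ⇒ z* = 1.282; margin = 1.282·0.054473 = 0.069834
CI on z-scale: (0.509251, 0.648919)
Back-transform: tanh(0.509251) = 0.469361, tanh(0.648919) = 0.570942

(0.469, 0.571)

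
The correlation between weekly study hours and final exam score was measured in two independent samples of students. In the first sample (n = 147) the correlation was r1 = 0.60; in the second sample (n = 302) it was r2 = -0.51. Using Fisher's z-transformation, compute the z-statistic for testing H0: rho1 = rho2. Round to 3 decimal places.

12.381

Fisher z-transforms: z1 = atanh(0.60) = 0.693147, z2 = atanh(-0.51) = -0.562730; difference d = 1.255877
Var(d) = 1/144 + 1/299 = 0.0069444 + 0.0033445 = 0.0102889
z = d/√Var(d) = 1.255877 / √0.0102889 = 1.255877 / 0.101434 = 12.381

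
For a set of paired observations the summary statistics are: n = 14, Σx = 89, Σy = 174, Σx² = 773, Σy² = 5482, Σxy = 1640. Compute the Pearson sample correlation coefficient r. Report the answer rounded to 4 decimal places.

S_xy = nΣxy − ΣxΣy = 14·1640 − 89·174 = 22960 − 15486 = 7474
S_xx = nΣx² − (Σx)² = 14·773 − 89² = 10822 − 7921 = 2901
S_yy = nΣy² − (Σy)² = 14·5482 − 174² = 76748 − 30276 = 46472
r = S_xy / √(S_xx·S_yy) = 7474 / √(2901·46472) = 7474 / √134815272 = 7474 / 11610.9979 = 0.6437

0.6437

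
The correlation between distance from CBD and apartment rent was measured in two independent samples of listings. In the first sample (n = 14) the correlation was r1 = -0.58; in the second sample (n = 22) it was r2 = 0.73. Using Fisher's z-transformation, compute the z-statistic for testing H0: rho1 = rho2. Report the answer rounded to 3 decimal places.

-4.200

Fisher z-transforms: z1 = atanh(-0.58) = -0.662463, z2 = atanh(0.73) = 0.928727; difference d = -1.591190
Var(d) = 1/11 + 1/19 = 0.0909091 + 0.0526316 = 0.1435407
z = d/√Var(d) = -1.591190 / √0.1435407 = -1.591190 / 0.378868 = -4.200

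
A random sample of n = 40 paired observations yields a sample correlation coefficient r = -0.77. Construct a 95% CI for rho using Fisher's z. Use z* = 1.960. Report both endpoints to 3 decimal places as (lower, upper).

(-0.872, -0.603)

z_r = atanh(-0.77) = -1.020328;  SE = 1/√(n−3) = 1/√37 = 0.164399
z-limits: -1.020328 ± 1.960·0.164399 = -1.020328 ± 0.322222 = [-1.342550, -0.698106]
ρ-limits: (tanh -1.342550, tanh -0.698106) = (-0.872, -0.603)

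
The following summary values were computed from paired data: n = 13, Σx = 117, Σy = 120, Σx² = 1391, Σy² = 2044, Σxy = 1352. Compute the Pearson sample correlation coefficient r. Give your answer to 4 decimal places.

0.4835

Numerator: nΣxy − (Σx)(Σy) = 13·1352 − (117)(120) = 3536
Denominator: √[(nΣx²−(Σx)²)(nΣy²−(Σy)²)]
  nΣx²−(Σx)² = 13·1391 − 13689 = 4394;  nΣy²−(Σy)² = 13·2044 − 14400 = 12172
  √(4394·12172) = √53483768 = 7313.2597
r = 3536 / 7313.2597 = 0.4835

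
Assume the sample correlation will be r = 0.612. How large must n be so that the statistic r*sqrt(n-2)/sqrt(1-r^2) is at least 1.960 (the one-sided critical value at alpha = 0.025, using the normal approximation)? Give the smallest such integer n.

Need r·√(n−2)/√(1−r²) ≥ 1.960
√(n−2) ≥ 1.960·√(1−0.374544) / 0.612 = 1.960·0.790858 / 0.612 = 2.5328
n−2 ≥ 6.4151  ⇒  n ≥ 8.4151
Smallest integer n = 9

9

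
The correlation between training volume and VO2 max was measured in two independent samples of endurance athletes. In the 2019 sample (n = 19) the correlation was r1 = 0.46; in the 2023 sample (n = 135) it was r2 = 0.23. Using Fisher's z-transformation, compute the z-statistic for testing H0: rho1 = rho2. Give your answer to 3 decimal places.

0.994

Fisher z-transforms: z1 = atanh(0.46) = 0.497311, z2 = atanh(0.23) = 0.234189; difference d = 0.263122
Var(d) = 1/16 + 1/132 = 0.0625000 + 0.0075758 = 0.0700758
z = d/√Var(d) = 0.263122 / √0.0700758 = 0.263122 / 0.264718 = 0.994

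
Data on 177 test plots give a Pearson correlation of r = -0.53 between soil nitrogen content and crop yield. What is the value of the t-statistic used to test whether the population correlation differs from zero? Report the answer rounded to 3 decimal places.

-8.268

1 − r² = 1 − 0.2809 = 0.7191;  √(1−r²) = 0.847998
√(n−2) = √175 = 13.228757
t = r·√(n−2)/√(1−r²) = -0.53 · 13.228757 / 0.847998 = -8.268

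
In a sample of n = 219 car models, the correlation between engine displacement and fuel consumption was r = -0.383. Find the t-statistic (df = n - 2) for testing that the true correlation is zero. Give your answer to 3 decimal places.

-6.108

t = r·√(n−2) / √(1−r²) with r = -0.383, n = 219
  = -0.383·√217 / √(1 − 0.146689)
  = -0.383·14.730920 / 0.923748
  = -5.641942 / 0.923748 = -6.108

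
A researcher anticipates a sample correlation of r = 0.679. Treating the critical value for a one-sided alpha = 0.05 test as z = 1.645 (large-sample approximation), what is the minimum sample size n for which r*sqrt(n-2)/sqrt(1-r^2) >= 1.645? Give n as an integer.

6

Need r·√(n−2)/√(1−r²) ≥ 1.645
√(n−2) ≥ 1.645·√(1−0.461041) / 0.679 = 1.645·0.734138 / 0.679 = 1.7786
n−2 ≥ 3.1634  ⇒  n ≥ 5.1634
Smallest integer n = 6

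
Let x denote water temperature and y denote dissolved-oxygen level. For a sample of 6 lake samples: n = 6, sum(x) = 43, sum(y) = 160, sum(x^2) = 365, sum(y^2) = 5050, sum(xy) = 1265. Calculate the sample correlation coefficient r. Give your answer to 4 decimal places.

S_xy = nΣxy − ΣxΣy = 6·1265 − 43·160 = 7590 − 6880 = 710
S_xx = nΣx² − (Σx)² = 6·365 − 43² = 2190 − 1849 = 341
S_yy = nΣy² − (Σy)² = 6·5050 − 160² = 30300 − 25600 = 4700
r = S_xy / √(S_xx·S_yy) = 710 / √(341·4700) = 710 / √1602700 = 710 / 1265.9779 = 0.5608

0.5608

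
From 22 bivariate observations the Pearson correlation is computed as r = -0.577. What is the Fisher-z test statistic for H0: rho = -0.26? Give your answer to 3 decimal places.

Fisher z: atanh(-0.577) = -0.657954, atanh(-0.26) = -0.266108
z = (z_r − z_0)·√(n−3) = (-0.657954 − (-0.266108))·√19 = -0.391846 · 4.358899 = -1.708

-1.708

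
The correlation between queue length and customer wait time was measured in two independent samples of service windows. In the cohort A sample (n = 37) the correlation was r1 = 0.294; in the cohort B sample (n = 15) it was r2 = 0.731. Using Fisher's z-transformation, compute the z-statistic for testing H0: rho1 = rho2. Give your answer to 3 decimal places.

-1.870

Fisher z-transforms: z1 = atanh(0.294) = 0.302939, z2 = atanh(0.731) = 0.930872; difference d = -0.627933
Var(d) = 1/34 + 1/12 = 0.0294118 + 0.0833333 = 0.1127451
z = d/√Var(d) = -0.627933 / √0.1127451 = -0.627933 / 0.335775 = -1.870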